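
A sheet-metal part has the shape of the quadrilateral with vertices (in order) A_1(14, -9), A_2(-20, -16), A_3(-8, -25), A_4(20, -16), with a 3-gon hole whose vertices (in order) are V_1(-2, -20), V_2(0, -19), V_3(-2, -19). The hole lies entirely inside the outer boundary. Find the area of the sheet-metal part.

Outer boundary:
Apply the surveyor's formula: 2A = Σ (x_i·y_{i+1} − x_{i+1}·y_i), indices taken mod 4.
Σ = (-404) + (372) + (628) + (44) = 640
Area = |Σ|/2 = 320.
Hole:
Cross-terms: 38, -38, 2  ⇒  Σ = 2
Area = |Σ|/2 = 1.
Net area = 320 − 1 = 319.

319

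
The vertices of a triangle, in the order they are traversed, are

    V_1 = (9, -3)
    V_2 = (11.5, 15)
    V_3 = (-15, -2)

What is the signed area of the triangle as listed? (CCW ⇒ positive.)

Apply Gauss's area formula: 2A = Σ (x_i·y_{i+1} − x_{i+1}·y_i), indices taken mod 3.
Cross-terms: 169.5, 202, 63  ⇒  Σ = 434.5
Signed area = Σ/2 = 217.25 (positive ⇒ counter-clockwise traversal).

217.25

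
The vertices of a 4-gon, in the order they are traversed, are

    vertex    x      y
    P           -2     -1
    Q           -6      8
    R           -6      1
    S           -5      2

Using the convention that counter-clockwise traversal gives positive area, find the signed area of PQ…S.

11

Apply the shoelace (surveyor's) formula: 2A = Σ (x_i·y_{i+1} − x_{i+1}·y_i), indices taken mod 4.
P→Q: (-2)(8) − (-6)(-1) = -22
Q→R: (-6)(1) − (-6)(8) = 42
R→S: (-6)(2) − (-5)(1) = -7
S→P: (-5)(-1) − (-2)(2) = 9
Σ = 22
Signed area = Σ/2 = 11 (positive ⇒ counter-clockwise traversal).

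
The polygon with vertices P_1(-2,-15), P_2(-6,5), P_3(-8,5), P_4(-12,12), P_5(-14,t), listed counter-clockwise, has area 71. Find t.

The doubled signed area Σ (x_i y_{i+1} − x_{i+1} y_i) is linear in t.
With t=0 it equals 252; the coefficient of t is -10 (from the two edges through P_5).
So -10·t + 252 = 2·71 = 142 ⇒ t = 11.

11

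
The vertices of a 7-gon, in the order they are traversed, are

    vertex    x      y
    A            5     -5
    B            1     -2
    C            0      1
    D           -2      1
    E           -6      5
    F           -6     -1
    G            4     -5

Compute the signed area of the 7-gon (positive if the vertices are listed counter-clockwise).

A→B: (5)(-2) − (1)(-5) = -5
B→C: (1)(1) − (0)(-2) = 1
C→D: (0)(1) − (-2)(1) = 2
D→E: (-2)(5) − (-6)(1) = -4
E→F: (-6)(-1) − (-6)(5) = 36
F→G: (-6)(-5) − (4)(-1) = 34
G→A: (4)(-5) − (5)(-5) = 5
Σ = 69
Signed area = Σ/2 = 34.5 (positive ⇒ counter-clockwise traversal).

34.5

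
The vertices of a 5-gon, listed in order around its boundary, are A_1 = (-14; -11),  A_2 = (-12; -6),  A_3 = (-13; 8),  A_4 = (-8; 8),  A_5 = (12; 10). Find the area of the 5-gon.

215

A_1→A_2: (-14)(-6) − (-12)(-11) = -48
A_2→A_3: (-12)(8) − (-13)(-6) = -174
A_3→A_4: (-13)(8) − (-8)(8) = -40
A_4→A_5: (-8)(10) − (12)(8) = -176
A_5→A_1: (12)(-11) − (-14)(10) = 8
Σ = -430
Area = |Σ|/2 = 215.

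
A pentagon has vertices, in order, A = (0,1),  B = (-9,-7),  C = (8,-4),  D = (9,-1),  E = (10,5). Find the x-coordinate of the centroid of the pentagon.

Apply Gauss's area formula. First the cross-terms c_i = x_i·y_{i+1} − x_{i+1}·y_i:
  9, 92, 28, 55, 10  ⇒  2A = 194, A = 97.
Then Σ (x_i + x_{i+1})·c_i = 1448, so x̄ = 1448 / (6·97) = 724/291.

724/291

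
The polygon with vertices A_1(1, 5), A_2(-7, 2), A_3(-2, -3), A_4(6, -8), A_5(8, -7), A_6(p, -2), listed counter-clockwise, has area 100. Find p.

8

The doubled signed area Σ (x_i y_{i+1} − x_{i+1} y_i) is linear in p.
With p=0 it equals 104; the coefficient of p is 12 (from the two edges through A_6).
So 12·p + 104 = 2·100 = 200 ⇒ p = 8.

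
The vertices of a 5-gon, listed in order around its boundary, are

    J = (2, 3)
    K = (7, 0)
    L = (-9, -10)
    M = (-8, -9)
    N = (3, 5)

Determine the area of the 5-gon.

52

Σ = (-21) + (-70) + (1) + (-13) + (-1) = -104
Area = |Σ|/2 = 52.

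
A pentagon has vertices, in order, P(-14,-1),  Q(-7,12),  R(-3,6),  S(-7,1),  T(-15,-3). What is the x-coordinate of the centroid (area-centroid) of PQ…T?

Apply the surveyor's formula. First the cross-terms c_i = x_i·y_{i+1} − x_{i+1}·y_i:
  -175, -6, 39, 36, -27  ⇒  2A = -133, A = -66.5.
Then Σ (x_i + x_{i+1})·c_i = 3336, so x̄ = 3336 / (6·(-66.5)) = -1112/133.

-1112/133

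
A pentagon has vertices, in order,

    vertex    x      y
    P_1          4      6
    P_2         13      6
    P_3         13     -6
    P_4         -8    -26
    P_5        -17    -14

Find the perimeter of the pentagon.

94

|P_1P_2| = √((9)² + (0)²) = √81 = 9
|P_2P_3| = √((0)² + (-12)²) = √144 = 12
|P_3P_4| = √((-21)² + (-20)²) = √841 = 29
|P_4P_5| = √((-9)² + (12)²) = √225 = 15
|P_5P_1| = √((21)² + (20)²) = √841 = 29
Perimeter = 9 + 12 + 29 + 15 + 29 = 94.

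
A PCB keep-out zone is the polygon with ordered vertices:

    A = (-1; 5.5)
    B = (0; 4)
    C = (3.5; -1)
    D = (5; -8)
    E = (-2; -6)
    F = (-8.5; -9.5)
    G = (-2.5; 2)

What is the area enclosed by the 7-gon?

85.75

Apply the shoelace formula: 2A = Σ (x_i·y_{i+1} − x_{i+1}·y_i), indices taken mod 7.
Cross-terms: -4, -14, -23, -46, -32, -40.75, -11.75  ⇒  Σ = -171.5
Area = |Σ|/2 = 85.75.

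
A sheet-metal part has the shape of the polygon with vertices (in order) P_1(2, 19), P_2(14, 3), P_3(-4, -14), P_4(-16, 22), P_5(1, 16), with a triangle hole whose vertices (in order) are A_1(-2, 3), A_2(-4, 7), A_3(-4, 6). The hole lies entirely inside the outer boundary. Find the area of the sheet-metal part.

522.5

Outer boundary:
Apply the shoelace (surveyor's) formula: 2A = Σ (x_i·y_{i+1} − x_{i+1}·y_i), indices taken mod 5.
Σ = (-260) + (-184) + (-312) + (-278) + (-13) = -1047
Area = |Σ|/2 = 523.5.
Hole:
Apply the shoelace (surveyor's) formula: 2A = Σ (x_i·y_{i+1} − x_{i+1}·y_i), indices taken mod 3.
Σ = (-2) + (4) + (0) = 2
Area = |Σ|/2 = 1.
Net area = 523.5 − 1 = 522.5.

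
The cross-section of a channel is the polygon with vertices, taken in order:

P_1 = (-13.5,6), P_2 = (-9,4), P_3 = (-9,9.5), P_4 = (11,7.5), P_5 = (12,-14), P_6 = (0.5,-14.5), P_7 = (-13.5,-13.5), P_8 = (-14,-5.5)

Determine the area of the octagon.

554

Apply the surveyor's formula: 2A = Σ (x_i·y_{i+1} − x_{i+1}·y_i), indices taken mod 8.
Cross-terms: 0, -49.5, -172, -244, -167, -202.5, -114.75, -158.25  ⇒  Σ = -1108
Area = |Σ|/2 = 554.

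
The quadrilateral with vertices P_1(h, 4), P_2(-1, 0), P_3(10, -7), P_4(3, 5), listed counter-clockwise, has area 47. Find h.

0

The doubled signed area Σ (x_i y_{i+1} − x_{i+1} y_i) is linear in h.
With h=0 it equals 94; the coefficient of h is -5 (from the two edges through P_1).
So -5·h + 94 = 2·47 = 94 ⇒ h = 0.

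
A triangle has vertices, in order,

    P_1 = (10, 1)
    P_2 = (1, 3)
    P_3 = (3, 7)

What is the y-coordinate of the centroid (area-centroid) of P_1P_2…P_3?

Apply the shoelace (surveyor's) formula. First the cross-terms c_i = x_i·y_{i+1} − x_{i+1}·y_i:
  29, -2, -67  ⇒  2A = -40, A = -20.
Then Σ (y_i + y_{i+1})·c_i = -440, so ȳ = -440 / (6·(-20)) = 11/3.

11/3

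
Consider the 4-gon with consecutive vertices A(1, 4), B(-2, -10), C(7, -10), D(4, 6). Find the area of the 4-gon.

90

Apply the surveyor's formula: 2A = Σ (x_i·y_{i+1} − x_{i+1}·y_i), indices taken mod 4.
A→B: (1)(-10) − (-2)(4) = -2
B→C: (-2)(-10) − (7)(-10) = 90
C→D: (7)(6) − (4)(-10) = 82
D→A: (4)(4) − (1)(6) = 10
Σ = 180
Area = |Σ|/2 = 90.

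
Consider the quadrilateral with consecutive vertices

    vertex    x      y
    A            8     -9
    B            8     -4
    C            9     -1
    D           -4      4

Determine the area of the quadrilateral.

Apply the shoelace formula: 2A = Σ (x_i·y_{i+1} − x_{i+1}·y_i), indices taken mod 4.
Σ = (40) + (28) + (32) + (4) = 104
Area = |Σ|/2 = 52.

52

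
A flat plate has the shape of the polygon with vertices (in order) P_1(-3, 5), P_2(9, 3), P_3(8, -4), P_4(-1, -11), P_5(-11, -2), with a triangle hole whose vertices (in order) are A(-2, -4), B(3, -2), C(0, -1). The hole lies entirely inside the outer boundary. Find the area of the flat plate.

187.5

Outer boundary:
Apply the surveyor's formula: 2A = Σ (x_i·y_{i+1} − x_{i+1}·y_i), indices taken mod 5.
P_1→P_2: (-3)(3) − (9)(5) = -54
P_2→P_3: (9)(-4) − (8)(3) = -60
P_3→P_4: (8)(-11) − (-1)(-4) = -92
P_4→P_5: (-1)(-2) − (-11)(-11) = -119
P_5→P_1: (-11)(5) − (-3)(-2) = -61
Σ = -386
Area = |Σ|/2 = 193.
Hole:
A→B: (-2)(-2) − (3)(-4) = 16
B→C: (3)(-1) − (0)(-2) = -3
C→A: (0)(-4) − (-2)(-1) = -2
Σ = 11
Area = |Σ|/2 = 5.5.
Net area = 193 − 5.5 = 187.5.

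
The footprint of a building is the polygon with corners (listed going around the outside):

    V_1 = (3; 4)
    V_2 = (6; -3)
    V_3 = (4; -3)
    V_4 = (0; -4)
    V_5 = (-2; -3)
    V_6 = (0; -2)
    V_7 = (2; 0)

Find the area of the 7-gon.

23.5

Apply Gauss's area formula: 2A = Σ (x_i·y_{i+1} − x_{i+1}·y_i), indices taken mod 7.
Σ = (-33) + (-6) + (-16) + (-8) + (4) + (4) + (8) = -47
Area = |Σ|/2 = 23.5.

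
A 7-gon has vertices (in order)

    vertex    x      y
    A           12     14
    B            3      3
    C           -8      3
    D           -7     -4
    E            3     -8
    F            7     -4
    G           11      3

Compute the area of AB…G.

Cross-terms: -6, 33, 53, 68, 44, 65, 118  ⇒  Σ = 375
Area = |Σ|/2 = 187.5.

187.5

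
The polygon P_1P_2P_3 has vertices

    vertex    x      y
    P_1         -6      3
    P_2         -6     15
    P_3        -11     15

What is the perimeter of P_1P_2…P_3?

|P_1P_2| = √((0)² + (12)²) = √144 = 12
|P_2P_3| = √((-5)² + (0)²) = √25 = 5
|P_3P_1| = √((5)² + (-12)²) = √169 = 13
Perimeter = 12 + 5 + 13 = 30.

30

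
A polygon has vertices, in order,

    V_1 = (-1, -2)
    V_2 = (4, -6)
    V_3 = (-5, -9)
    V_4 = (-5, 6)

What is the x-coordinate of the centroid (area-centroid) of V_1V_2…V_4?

Apply the surveyor's formula. First the cross-terms c_i = x_i·y_{i+1} − x_{i+1}·y_i:
  14, -66, -75, 16  ⇒  2A = -111, A = -55.5.
Then Σ (x_i + x_{i+1})·c_i = 762, so x̄ = 762 / (6·(-55.5)) = -254/111.

-254/111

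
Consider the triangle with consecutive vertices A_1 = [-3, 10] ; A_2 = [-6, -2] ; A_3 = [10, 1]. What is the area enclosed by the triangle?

91.5

Apply the shoelace (surveyor's) formula: 2A = Σ (x_i·y_{i+1} − x_{i+1}·y_i), indices taken mod 3.
Cross-terms: 66, 14, 103  ⇒  Σ = 183
Area = |Σ|/2 = 91.5.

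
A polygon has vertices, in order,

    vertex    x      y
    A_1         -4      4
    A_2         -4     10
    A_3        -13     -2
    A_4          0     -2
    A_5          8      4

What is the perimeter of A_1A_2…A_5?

56

|A_1A_2| = √((0)² + (6)²) = √36 = 6
|A_2A_3| = √((-9)² + (-12)²) = √225 = 15
|A_3A_4| = √((13)² + (0)²) = √169 = 13
|A_4A_5| = √((8)² + (6)²) = √100 = 10
|A_5A_1| = √((-12)² + (0)²) = √144 = 12
Perimeter = 6 + 15 + 13 + 10 + 12 = 56.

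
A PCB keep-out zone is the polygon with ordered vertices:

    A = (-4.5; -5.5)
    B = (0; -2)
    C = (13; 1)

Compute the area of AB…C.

16

Σ = (9) + (26) + (-67) = -32
Area = |Σ|/2 = 16.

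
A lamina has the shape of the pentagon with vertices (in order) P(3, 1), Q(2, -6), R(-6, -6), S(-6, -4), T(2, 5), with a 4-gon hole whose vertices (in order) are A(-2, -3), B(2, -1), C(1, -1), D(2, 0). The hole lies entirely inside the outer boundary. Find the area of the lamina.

56

Outer boundary:
Apply Gauss's area formula: 2A = Σ (x_i·y_{i+1} − x_{i+1}·y_i), indices taken mod 5.
P→Q: (3)(-6) − (2)(1) = -20
Q→R: (2)(-6) − (-6)(-6) = -48
R→S: (-6)(-4) − (-6)(-6) = -12
S→T: (-6)(5) − (2)(-4) = -22
T→P: (2)(1) − (3)(5) = -13
Σ = -115
Area = |Σ|/2 = 57.5.
Hole:
Cross-terms: 8, -1, 2, -6  ⇒  Σ = 3
Area = |Σ|/2 = 1.5.
Net area = 57.5 − 1.5 = 56.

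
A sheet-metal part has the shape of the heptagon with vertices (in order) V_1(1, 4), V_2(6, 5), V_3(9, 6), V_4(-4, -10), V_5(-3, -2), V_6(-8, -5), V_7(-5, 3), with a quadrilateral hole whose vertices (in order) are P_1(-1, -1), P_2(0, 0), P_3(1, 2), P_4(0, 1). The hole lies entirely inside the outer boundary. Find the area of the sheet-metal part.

93.5

Outer boundary:
Apply the shoelace formula: 2A = Σ (x_i·y_{i+1} − x_{i+1}·y_i), indices taken mod 7.
Σ = (-19) + (-9) + (-66) + (-22) + (-1) + (-49) + (-23) = -189
Area = |Σ|/2 = 94.5.
Hole:
P_1→P_2: (-1)(0) − (0)(-1) = 0
P_2→P_3: (0)(2) − (1)(0) = 0
P_3→P_4: (1)(1) − (0)(2) = 1
P_4→P_1: (0)(-1) − (-1)(1) = 1
Σ = 2
Area = |Σ|/2 = 1.
Net area = 94.5 − 1 = 93.5.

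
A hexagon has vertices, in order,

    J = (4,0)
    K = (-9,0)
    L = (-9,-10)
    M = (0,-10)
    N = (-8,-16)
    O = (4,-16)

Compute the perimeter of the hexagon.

|JK| = √((-13)² + (0)²) = √169 = 13
|KL| = √((0)² + (-10)²) = √100 = 10
|LM| = √((9)² + (0)²) = √81 = 9
|MN| = √((-8)² + (-6)²) = √100 = 10
|NO| = √((12)² + (0)²) = √144 = 12
|OJ| = √((0)² + (16)²) = √256 = 16
Perimeter = 13 + 10 + 9 + 10 + 12 + 16 = 70.

70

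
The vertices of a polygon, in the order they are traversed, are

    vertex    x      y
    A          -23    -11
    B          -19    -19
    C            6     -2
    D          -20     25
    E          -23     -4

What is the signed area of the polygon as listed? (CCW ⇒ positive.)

Apply the surveyor's formula: 2A = Σ (x_i·y_{i+1} − x_{i+1}·y_i), indices taken mod 5.
Σ = (228) + (152) + (110) + (655) + (161) = 1306
Signed area = Σ/2 = 653 (positive ⇒ counter-clockwise traversal).

653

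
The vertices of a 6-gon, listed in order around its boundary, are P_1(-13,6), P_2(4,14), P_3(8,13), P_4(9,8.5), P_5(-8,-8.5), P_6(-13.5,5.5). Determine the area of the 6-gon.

245.875

Apply Gauss's area formula: 2A = Σ (x_i·y_{i+1} − x_{i+1}·y_i), indices taken mod 6.
P_1→P_2: (-13)(14) − (4)(6) = -206
P_2→P_3: (4)(13) − (8)(14) = -60
P_3→P_4: (8)(8.5) − (9)(13) = -49
P_4→P_5: (9)(-8.5) − (-8)(8.5) = -8.5
P_5→P_6: (-8)(5.5) − (-13.5)(-8.5) = -158.75
P_6→P_1: (-13.5)(6) − (-13)(5.5) = -9.5
Σ = -491.75
Area = |Σ|/2 = 245.875.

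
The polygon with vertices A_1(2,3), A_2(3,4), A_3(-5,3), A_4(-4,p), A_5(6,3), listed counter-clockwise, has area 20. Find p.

0

Write out the shoelace sum; only the two edges meeting at A_4 involve p:
2·Area = [((-5)·p − (-4)·3) + ((-4)·3 − 6·p)] + 40
       = -11·p + 40 = 40
⇒ p = 0.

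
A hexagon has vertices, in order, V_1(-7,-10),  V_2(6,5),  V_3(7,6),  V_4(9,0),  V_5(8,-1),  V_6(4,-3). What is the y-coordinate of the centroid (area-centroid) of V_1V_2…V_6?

-74/59

Apply the shoelace formula. First the cross-terms c_i = x_i·y_{i+1} − x_{i+1}·y_i:
  25, 1, -54, -9, -20, -61  ⇒  2A = -118, A = -59.
Then Σ (y_i + y_{i+1})·c_i = 444, so ȳ = 444 / (6·(-59)) = -74/59.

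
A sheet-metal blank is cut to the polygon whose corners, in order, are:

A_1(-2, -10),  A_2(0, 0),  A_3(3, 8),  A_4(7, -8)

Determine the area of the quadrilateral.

Apply the shoelace formula: 2A = Σ (x_i·y_{i+1} − x_{i+1}·y_i), indices taken mod 4.
Σ = (0) + (0) + (-80) + (-86) = -166
Area = |Σ|/2 = 83.

83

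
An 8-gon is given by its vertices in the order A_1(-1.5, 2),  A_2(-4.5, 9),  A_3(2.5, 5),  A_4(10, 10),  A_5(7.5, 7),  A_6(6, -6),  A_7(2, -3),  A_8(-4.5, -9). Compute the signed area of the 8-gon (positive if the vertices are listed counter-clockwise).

-113.25

A_1→A_2: (-1.5)(9) − (-4.5)(2) = -4.5
A_2→A_3: (-4.5)(5) − (2.5)(9) = -45
A_3→A_4: (2.5)(10) − (10)(5) = -25
A_4→A_5: (10)(7) − (7.5)(10) = -5
A_5→A_6: (7.5)(-6) − (6)(7) = -87
A_6→A_7: (6)(-3) − (2)(-6) = -6
A_7→A_8: (2)(-9) − (-4.5)(-3) = -31.5
A_8→A_1: (-4.5)(2) − (-1.5)(-9) = -22.5
Σ = -226.5
Signed area = Σ/2 = -113.25 (negative ⇒ clockwise traversal).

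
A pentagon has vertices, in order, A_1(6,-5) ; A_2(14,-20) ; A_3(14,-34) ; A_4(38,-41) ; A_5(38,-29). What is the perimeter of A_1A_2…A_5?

108

|A_1A_2| = √((8)² + (-15)²) = √289 = 17
|A_2A_3| = √((0)² + (-14)²) = √196 = 14
|A_3A_4| = √((24)² + (-7)²) = √625 = 25
|A_4A_5| = √((0)² + (12)²) = √144 = 12
|A_5A_1| = √((-32)² + (24)²) = √1600 = 40
Perimeter = 17 + 14 + 25 + 12 + 40 = 108.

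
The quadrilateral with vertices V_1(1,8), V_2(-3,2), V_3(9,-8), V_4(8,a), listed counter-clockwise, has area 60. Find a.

The doubled signed area Σ (x_i y_{i+1} − x_{i+1} y_i) is linear in a.
With a=0 it equals 160; the coefficient of a is 8 (from the two edges through V_4).
So 8·a + 160 = 2·60 = 120 ⇒ a = -5.

-5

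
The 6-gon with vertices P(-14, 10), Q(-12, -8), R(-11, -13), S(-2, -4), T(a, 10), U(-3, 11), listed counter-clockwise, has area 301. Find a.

10

Write out the shoelace sum; only the two edges meeting at T involve a:
2·Area = [((-2)·10 − a·(-4)) + (a·11 − (-3)·10)] + 442
       = 15·a + 452 = 602
⇒ a = 10.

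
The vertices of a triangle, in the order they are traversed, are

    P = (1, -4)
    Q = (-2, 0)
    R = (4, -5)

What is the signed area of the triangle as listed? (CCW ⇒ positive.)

Apply Gauss's area formula: 2A = Σ (x_i·y_{i+1} − x_{i+1}·y_i), indices taken mod 3.
Σ = (-8) + (10) + (-11) = -9
Signed area = Σ/2 = -4.5 (negative ⇒ clockwise traversal).

-4.5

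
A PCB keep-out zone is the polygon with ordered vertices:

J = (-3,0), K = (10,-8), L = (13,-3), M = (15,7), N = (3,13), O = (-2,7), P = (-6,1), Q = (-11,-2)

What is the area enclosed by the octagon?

Apply Gauss's area formula: 2A = Σ (x_i·y_{i+1} − x_{i+1}·y_i), indices taken mod 8.
J→K: (-3)(-8) − (10)(0) = 24
K→L: (10)(-3) − (13)(-8) = 74
L→M: (13)(7) − (15)(-3) = 136
M→N: (15)(13) − (3)(7) = 174
N→O: (3)(7) − (-2)(13) = 47
O→P: (-2)(1) − (-6)(7) = 40
P→Q: (-6)(-2) − (-11)(1) = 23
Q→J: (-11)(0) − (-3)(-2) = -6
Σ = 512
Area = |Σ|/2 = 256.

256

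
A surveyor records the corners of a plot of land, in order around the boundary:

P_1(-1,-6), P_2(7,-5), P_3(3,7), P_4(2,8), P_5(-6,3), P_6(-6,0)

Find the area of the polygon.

Σ = (47) + (64) + (10) + (54) + (18) + (36) = 229
Area = |Σ|/2 = 114.5.

114.5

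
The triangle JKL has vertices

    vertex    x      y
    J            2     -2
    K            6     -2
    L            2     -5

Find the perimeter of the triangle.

|JK| = √((4)² + (0)²) = √16 = 4
|KL| = √((-4)² + (-3)²) = √25 = 5
|LJ| = √((0)² + (3)²) = √9 = 3
Perimeter = 4 + 5 + 3 = 12.

12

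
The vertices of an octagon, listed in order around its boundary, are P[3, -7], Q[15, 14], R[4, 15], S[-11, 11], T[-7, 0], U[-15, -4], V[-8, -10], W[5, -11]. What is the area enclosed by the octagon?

442

Cross-terms: 147, 169, 209, 77, 28, 118, 138, -2  ⇒  Σ = 884
Area = |Σ|/2 = 442.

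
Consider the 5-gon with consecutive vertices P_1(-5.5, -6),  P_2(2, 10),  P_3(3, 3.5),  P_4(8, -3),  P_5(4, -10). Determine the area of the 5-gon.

125

Σ = (-43) + (-23) + (-37) + (-68) + (-79) = -250
Area = |Σ|/2 = 125.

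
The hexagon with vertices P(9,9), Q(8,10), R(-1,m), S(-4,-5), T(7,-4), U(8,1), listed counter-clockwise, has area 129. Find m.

Write out the shoelace sum; only the two edges meeting at R involve m:
2·Area = [(8·m − (-1)·10) + ((-1)·(-5) − (-4)·m)] + 171
       = 12·m + 186 = 258
⇒ m = 6.

6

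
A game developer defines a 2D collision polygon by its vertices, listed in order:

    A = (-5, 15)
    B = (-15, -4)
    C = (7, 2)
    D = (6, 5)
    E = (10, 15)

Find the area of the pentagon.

Σ = (245) + (-2) + (23) + (40) + (225) = 531
Area = |Σ|/2 = 265.5.

265.5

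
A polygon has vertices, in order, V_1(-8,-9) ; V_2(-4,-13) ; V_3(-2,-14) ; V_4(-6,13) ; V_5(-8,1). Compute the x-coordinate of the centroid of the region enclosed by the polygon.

Apply the shoelace formula. First the cross-terms c_i = x_i·y_{i+1} − x_{i+1}·y_i:
  68, 30, -110, 98, 80  ⇒  2A = 166, A = 83.
Then Σ (x_i + x_{i+1})·c_i = -2768, so x̄ = -2768 / (6·83) = -1384/249.

-1384/249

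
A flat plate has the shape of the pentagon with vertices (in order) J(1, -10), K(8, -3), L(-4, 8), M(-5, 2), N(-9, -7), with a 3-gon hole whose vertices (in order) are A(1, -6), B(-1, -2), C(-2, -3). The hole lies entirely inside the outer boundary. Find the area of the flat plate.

152.5

Outer boundary:
Apply the shoelace formula: 2A = Σ (x_i·y_{i+1} − x_{i+1}·y_i), indices taken mod 5.
J→K: (1)(-3) − (8)(-10) = 77
K→L: (8)(8) − (-4)(-3) = 52
L→M: (-4)(2) − (-5)(8) = 32
M→N: (-5)(-7) − (-9)(2) = 53
N→J: (-9)(-10) − (1)(-7) = 97
Σ = 311
Area = |Σ|/2 = 155.5.
Hole:
Σ = (-8) + (-1) + (15) = 6
Area = |Σ|/2 = 3.
Net area = 155.5 − 3 = 152.5.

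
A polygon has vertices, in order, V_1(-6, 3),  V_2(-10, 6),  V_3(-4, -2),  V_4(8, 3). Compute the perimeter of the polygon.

42

|V_1V_2| = √((-4)² + (3)²) = √25 = 5
|V_2V_3| = √((6)² + (-8)²) = √100 = 10
|V_3V_4| = √((12)² + (5)²) = √169 = 13
|V_4V_1| = √((-14)² + (0)²) = √196 = 14
Perimeter = 5 + 10 + 13 + 14 = 42.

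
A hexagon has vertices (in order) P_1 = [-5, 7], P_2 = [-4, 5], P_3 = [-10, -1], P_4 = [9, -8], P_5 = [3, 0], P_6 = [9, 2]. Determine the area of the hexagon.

Apply the surveyor's formula: 2A = Σ (x_i·y_{i+1} − x_{i+1}·y_i), indices taken mod 6.
P_1→P_2: (-5)(5) − (-4)(7) = 3
P_2→P_3: (-4)(-1) − (-10)(5) = 54
P_3→P_4: (-10)(-8) − (9)(-1) = 89
P_4→P_5: (9)(0) − (3)(-8) = 24
P_5→P_6: (3)(2) − (9)(0) = 6
P_6→P_1: (9)(7) − (-5)(2) = 73
Σ = 249
Area = |Σ|/2 = 124.5.

124.5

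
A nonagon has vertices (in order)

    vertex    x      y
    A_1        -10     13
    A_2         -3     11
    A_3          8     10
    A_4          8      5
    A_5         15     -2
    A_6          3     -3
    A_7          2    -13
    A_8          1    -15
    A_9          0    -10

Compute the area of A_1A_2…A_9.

Apply Gauss's area formula: 2A = Σ (x_i·y_{i+1} − x_{i+1}·y_i), indices taken mod 9.
Σ = (-71) + (-118) + (-40) + (-91) + (-39) + (-33) + (-17) + (-10) + (-100) = -519
Area = |Σ|/2 = 259.5.

259.5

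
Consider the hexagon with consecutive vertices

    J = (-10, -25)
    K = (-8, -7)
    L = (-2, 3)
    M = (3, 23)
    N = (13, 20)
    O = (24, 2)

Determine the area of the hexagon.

Cross-terms: -130, -38, -55, -239, -454, -580  ⇒  Σ = -1496
Area = |Σ|/2 = 748.

748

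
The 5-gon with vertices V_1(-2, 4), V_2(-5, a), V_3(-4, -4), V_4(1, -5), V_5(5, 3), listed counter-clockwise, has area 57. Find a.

-2

Write out the shoelace sum; only the two edges meeting at V_2 involve a:
2·Area = [((-2)·a − (-5)·4) + ((-5)·(-4) − (-4)·a)] + 78
       = 2·a + 118 = 114
⇒ a = -2.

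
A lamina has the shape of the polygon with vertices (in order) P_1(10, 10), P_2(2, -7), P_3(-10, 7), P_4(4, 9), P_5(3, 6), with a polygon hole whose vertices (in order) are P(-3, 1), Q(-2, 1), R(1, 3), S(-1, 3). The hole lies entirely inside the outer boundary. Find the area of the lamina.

145.5

Outer boundary:
Apply the surveyor's formula: 2A = Σ (x_i·y_{i+1} − x_{i+1}·y_i), indices taken mod 5.
Σ = (-90) + (-56) + (-118) + (-3) + (-30) = -297
Area = |Σ|/2 = 148.5.
Hole:
Apply Gauss's area formula: 2A = Σ (x_i·y_{i+1} − x_{i+1}·y_i), indices taken mod 4.
Σ = (-1) + (-7) + (6) + (8) = 6
Area = |Σ|/2 = 3.
Net area = 148.5 − 3 = 145.5.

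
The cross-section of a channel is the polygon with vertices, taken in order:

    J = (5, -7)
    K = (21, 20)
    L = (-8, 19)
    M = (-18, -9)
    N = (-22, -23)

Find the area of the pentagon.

Σ = (247) + (559) + (414) + (216) + (269) = 1705
Area = |Σ|/2 = 852.5.

852.5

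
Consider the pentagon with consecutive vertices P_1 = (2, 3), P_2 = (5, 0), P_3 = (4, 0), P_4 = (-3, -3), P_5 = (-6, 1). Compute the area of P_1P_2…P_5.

34

P_1→P_2: (2)(0) − (5)(3) = -15
P_2→P_3: (5)(0) − (4)(0) = 0
P_3→P_4: (4)(-3) − (-3)(0) = -12
P_4→P_5: (-3)(1) − (-6)(-3) = -21
P_5→P_1: (-6)(3) − (2)(1) = -20
Σ = -68
Area = |Σ|/2 = 34.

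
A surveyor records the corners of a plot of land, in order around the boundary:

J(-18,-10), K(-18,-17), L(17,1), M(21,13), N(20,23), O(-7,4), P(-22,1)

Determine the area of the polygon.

Apply the surveyor's formula: 2A = Σ (x_i·y_{i+1} − x_{i+1}·y_i), indices taken mod 7.
Cross-terms: 126, 271, 200, 223, 241, 81, 238  ⇒  Σ = 1380
Area = |Σ|/2 = 690.

690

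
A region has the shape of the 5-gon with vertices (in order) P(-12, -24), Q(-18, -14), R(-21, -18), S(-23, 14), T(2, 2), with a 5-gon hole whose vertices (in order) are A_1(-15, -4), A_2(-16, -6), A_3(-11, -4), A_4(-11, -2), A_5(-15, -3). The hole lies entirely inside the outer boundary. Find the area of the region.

510

Outer boundary:
Σ = (-264) + (30) + (-708) + (-74) + (-24) = -1040
Area = |Σ|/2 = 520.
Hole:
Apply the shoelace formula: 2A = Σ (x_i·y_{i+1} − x_{i+1}·y_i), indices taken mod 5.
A_1→A_2: (-15)(-6) − (-16)(-4) = 26
A_2→A_3: (-16)(-4) − (-11)(-6) = -2
A_3→A_4: (-11)(-2) − (-11)(-4) = -22
A_4→A_5: (-11)(-3) − (-15)(-2) = 3
A_5→A_1: (-15)(-4) − (-15)(-3) = 15
Σ = 20
Area = |Σ|/2 = 10.
Net area = 520 − 10 = 510.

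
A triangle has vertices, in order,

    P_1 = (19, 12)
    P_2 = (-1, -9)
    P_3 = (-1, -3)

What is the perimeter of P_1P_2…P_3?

|P_1P_2| = √((-20)² + (-21)²) = √841 = 29
|P_2P_3| = √((0)² + (6)²) = √36 = 6
|P_3P_1| = √((20)² + (15)²) = √625 = 25
Perimeter = 29 + 6 + 25 = 60.

60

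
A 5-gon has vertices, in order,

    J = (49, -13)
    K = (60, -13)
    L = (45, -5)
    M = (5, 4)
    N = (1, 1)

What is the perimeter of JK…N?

124

|JK| = √((11)² + (0)²) = √121 = 11
|KL| = √((-15)² + (8)²) = √289 = 17
|LM| = √((-40)² + (9)²) = √1681 = 41
|MN| = √((-4)² + (-3)²) = √25 = 5
|NJ| = √((48)² + (-14)²) = √2500 = 50
Perimeter = 11 + 17 + 41 + 5 + 50 = 124.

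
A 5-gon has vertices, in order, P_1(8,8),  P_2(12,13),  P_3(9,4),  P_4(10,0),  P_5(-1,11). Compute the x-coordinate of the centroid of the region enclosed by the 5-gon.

577/87

Apply the shoelace formula. First the cross-terms c_i = x_i·y_{i+1} − x_{i+1}·y_i:
  8, -69, -40, 110, -96  ⇒  2A = -87, A = -43.5.
Then Σ (x_i + x_{i+1})·c_i = -1731, so x̄ = -1731 / (6·(-43.5)) = 577/87.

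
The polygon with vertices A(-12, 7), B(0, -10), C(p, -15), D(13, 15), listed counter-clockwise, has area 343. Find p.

The doubled signed area Σ (x_i y_{i+1} − x_{i+1} y_i) is linear in p.
With p=0 it equals 586; the coefficient of p is 25 (from the two edges through C).
So 25·p + 586 = 2·343 = 686 ⇒ p = 4.

4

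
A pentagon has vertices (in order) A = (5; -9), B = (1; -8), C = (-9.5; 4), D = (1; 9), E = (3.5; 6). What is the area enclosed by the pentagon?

Apply the shoelace (surveyor's) formula: 2A = Σ (x_i·y_{i+1} − x_{i+1}·y_i), indices taken mod 5.
Cross-terms: -31, -72, -89.5, -25.5, -61.5  ⇒  Σ = -279.5
Area = |Σ|/2 = 139.75.

139.75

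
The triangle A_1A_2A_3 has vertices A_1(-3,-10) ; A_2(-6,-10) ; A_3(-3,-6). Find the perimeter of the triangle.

12

|A_1A_2| = √((-3)² + (0)²) = √9 = 3
|A_2A_3| = √((3)² + (4)²) = √25 = 5
|A_3A_1| = √((0)² + (-4)²) = √16 = 4
Perimeter = 3 + 5 + 4 = 12.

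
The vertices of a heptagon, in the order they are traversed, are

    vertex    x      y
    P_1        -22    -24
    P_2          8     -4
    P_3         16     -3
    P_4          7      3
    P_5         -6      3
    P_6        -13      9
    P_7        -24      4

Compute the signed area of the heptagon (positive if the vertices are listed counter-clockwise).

Cross-terms: 280, 40, 69, 39, -15, 164, 664  ⇒  Σ = 1241
Signed area = Σ/2 = 620.5 (positive ⇒ counter-clockwise traversal).

620.5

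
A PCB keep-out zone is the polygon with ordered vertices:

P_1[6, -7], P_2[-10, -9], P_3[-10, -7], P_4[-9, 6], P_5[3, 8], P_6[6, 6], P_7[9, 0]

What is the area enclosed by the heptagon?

P_1→P_2: (6)(-9) − (-10)(-7) = -124
P_2→P_3: (-10)(-7) − (-10)(-9) = -20
P_3→P_4: (-10)(6) − (-9)(-7) = -123
P_4→P_5: (-9)(8) − (3)(6) = -90
P_5→P_6: (3)(6) − (6)(8) = -30
P_6→P_7: (6)(0) − (9)(6) = -54
P_7→P_1: (9)(-7) − (6)(0) = -63
Σ = -504
Area = |Σ|/2 = 252.

252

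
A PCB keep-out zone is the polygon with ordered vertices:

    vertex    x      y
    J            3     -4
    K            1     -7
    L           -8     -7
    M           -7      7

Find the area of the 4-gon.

89

Cross-terms: -17, -63, -105, 7  ⇒  Σ = -178
Area = |Σ|/2 = 89.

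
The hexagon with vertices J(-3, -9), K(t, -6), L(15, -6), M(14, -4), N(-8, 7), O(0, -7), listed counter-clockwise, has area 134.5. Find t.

The doubled signed area Σ (x_i y_{i+1} − x_{i+1} y_i) is linear in t.
With t=0 it equals 233; the coefficient of t is 3 (from the two edges through K).
So 3·t + 233 = 2·134.5 = 269 ⇒ t = 12.

12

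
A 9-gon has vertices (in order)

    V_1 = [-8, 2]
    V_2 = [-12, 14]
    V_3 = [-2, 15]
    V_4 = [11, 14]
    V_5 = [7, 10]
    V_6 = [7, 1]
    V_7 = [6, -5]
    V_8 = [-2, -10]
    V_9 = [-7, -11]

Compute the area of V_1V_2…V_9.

372.5

Apply Gauss's area formula: 2A = Σ (x_i·y_{i+1} − x_{i+1}·y_i), indices taken mod 9.
Σ = (-88) + (-152) + (-193) + (12) + (-63) + (-41) + (-70) + (-48) + (-102) = -745
Area = |Σ|/2 = 372.5.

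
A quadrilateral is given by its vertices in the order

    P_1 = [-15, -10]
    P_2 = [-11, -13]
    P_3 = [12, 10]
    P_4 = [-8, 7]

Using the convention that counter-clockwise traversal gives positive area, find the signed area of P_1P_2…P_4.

P_1→P_2: (-15)(-13) − (-11)(-10) = 85
P_2→P_3: (-11)(10) − (12)(-13) = 46
P_3→P_4: (12)(7) − (-8)(10) = 164
P_4→P_1: (-8)(-10) − (-15)(7) = 185
Σ = 480
Signed area = Σ/2 = 240 (positive ⇒ counter-clockwise traversal).

240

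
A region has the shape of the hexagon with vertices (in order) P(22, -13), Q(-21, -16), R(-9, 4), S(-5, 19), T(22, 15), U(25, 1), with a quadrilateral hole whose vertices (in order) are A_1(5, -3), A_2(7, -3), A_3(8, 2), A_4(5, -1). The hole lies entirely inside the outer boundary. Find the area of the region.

1090.5

Outer boundary:
Apply Gauss's area formula: 2A = Σ (x_i·y_{i+1} − x_{i+1}·y_i), indices taken mod 6.
P→Q: (22)(-16) − (-21)(-13) = -625
Q→R: (-21)(4) − (-9)(-16) = -228
R→S: (-9)(19) − (-5)(4) = -151
S→T: (-5)(15) − (22)(19) = -493
T→U: (22)(1) − (25)(15) = -353
U→P: (25)(-13) − (22)(1) = -347
Σ = -2197
Area = |Σ|/2 = 1098.5.
Hole:
Apply the shoelace formula: 2A = Σ (x_i·y_{i+1} − x_{i+1}·y_i), indices taken mod 4.
Σ = (6) + (38) + (-18) + (-10) = 16
Area = |Σ|/2 = 8.
Net area = 1098.5 − 8 = 1090.5.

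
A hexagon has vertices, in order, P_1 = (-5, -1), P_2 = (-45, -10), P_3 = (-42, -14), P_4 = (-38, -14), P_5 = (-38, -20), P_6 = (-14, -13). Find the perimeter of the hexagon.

|P_1P_2| = √((-40)² + (-9)²) = √1681 = 41
|P_2P_3| = √((3)² + (-4)²) = √25 = 5
|P_3P_4| = √((4)² + (0)²) = √16 = 4
|P_4P_5| = √((0)² + (-6)²) = √36 = 6
|P_5P_6| = √((24)² + (7)²) = √625 = 25
|P_6P_1| = √((9)² + (12)²) = √225 = 15
Perimeter = 41 + 5 + 4 + 6 + 25 + 15 = 96.

96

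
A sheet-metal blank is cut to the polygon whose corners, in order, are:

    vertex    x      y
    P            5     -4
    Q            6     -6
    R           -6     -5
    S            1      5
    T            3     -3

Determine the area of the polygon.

Apply the shoelace formula: 2A = Σ (x_i·y_{i+1} − x_{i+1}·y_i), indices taken mod 5.
Cross-terms: -6, -66, -25, -18, 3  ⇒  Σ = -112
Area = |Σ|/2 = 56.

56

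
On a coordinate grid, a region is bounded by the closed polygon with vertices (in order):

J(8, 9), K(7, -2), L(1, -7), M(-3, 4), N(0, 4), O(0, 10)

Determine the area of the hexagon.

117.5

J→K: (8)(-2) − (7)(9) = -79
K→L: (7)(-7) − (1)(-2) = -47
L→M: (1)(4) − (-3)(-7) = -17
M→N: (-3)(4) − (0)(4) = -12
N→O: (0)(10) − (0)(4) = 0
O→J: (0)(9) − (8)(10) = -80
Σ = -235
Area = |Σ|/2 = 117.5.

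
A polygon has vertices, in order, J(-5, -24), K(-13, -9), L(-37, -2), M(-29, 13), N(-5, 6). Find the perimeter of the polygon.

|JK| = √((-8)² + (15)²) = √289 = 17
|KL| = √((-24)² + (7)²) = √625 = 25
|LM| = √((8)² + (15)²) = √289 = 17
|MN| = √((24)² + (-7)²) = √625 = 25
|NJ| = √((0)² + (-30)²) = √900 = 30
Perimeter = 17 + 25 + 17 + 25 + 30 = 114.

114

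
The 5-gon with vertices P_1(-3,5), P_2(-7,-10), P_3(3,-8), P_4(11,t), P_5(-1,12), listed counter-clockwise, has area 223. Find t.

The doubled signed area Σ (x_i y_{i+1} − x_{i+1} y_i) is linear in t.
With t=0 it equals 402; the coefficient of t is 4 (from the two edges through P_4).
So 4·t + 402 = 2·223 = 446 ⇒ t = 11.

11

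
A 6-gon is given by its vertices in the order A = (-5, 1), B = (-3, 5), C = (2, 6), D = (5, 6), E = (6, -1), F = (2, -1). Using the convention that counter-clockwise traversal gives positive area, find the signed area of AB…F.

A→B: (-5)(5) − (-3)(1) = -22
B→C: (-3)(6) − (2)(5) = -28
C→D: (2)(6) − (5)(6) = -18
D→E: (5)(-1) − (6)(6) = -41
E→F: (6)(-1) − (2)(-1) = -4
F→A: (2)(1) − (-5)(-1) = -3
Σ = -116
Signed area = Σ/2 = -58 (negative ⇒ clockwise traversal).

-58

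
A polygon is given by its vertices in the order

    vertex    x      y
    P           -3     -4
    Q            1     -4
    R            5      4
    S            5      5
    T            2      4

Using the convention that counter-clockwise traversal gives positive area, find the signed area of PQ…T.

Apply Gauss's area formula: 2A = Σ (x_i·y_{i+1} − x_{i+1}·y_i), indices taken mod 5.
Σ = (16) + (24) + (5) + (10) + (4) = 59
Signed area = Σ/2 = 29.5 (positive ⇒ counter-clockwise traversal).

29.5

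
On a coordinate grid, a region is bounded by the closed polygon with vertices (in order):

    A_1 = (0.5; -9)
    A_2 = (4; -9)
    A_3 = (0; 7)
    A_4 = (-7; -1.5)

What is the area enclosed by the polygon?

Apply the shoelace formula: 2A = Σ (x_i·y_{i+1} − x_{i+1}·y_i), indices taken mod 4.
Σ = (31.5) + (28) + (49) + (63.75) = 172.25
Area = |Σ|/2 = 86.125.

86.125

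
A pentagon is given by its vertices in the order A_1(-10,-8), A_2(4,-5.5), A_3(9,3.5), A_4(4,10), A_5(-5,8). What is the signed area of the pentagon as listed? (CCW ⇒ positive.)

A_1→A_2: (-10)(-5.5) − (4)(-8) = 87
A_2→A_3: (4)(3.5) − (9)(-5.5) = 63.5
A_3→A_4: (9)(10) − (4)(3.5) = 76
A_4→A_5: (4)(8) − (-5)(10) = 82
A_5→A_1: (-5)(-8) − (-10)(8) = 120
Σ = 428.5
Signed area = Σ/2 = 214.25 (positive ⇒ counter-clockwise traversal).

214.25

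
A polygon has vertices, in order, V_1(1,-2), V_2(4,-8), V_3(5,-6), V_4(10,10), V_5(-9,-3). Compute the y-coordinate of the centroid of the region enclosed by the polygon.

59/69

Apply Gauss's area formula. First the cross-terms c_i = x_i·y_{i+1} − x_{i+1}·y_i:
  0, 16, 110, 60, 21  ⇒  2A = 207, A = 103.5.
Then Σ (y_i + y_{i+1})·c_i = 531, so ȳ = 531 / (6·103.5) = 59/69.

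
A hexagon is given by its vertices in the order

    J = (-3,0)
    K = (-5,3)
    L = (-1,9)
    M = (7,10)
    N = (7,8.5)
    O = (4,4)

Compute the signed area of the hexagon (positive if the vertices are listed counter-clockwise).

-64.25

Apply Gauss's area formula: 2A = Σ (x_i·y_{i+1} − x_{i+1}·y_i), indices taken mod 6.
Σ = (-9) + (-42) + (-73) + (-10.5) + (-6) + (12) = -128.5
Signed area = Σ/2 = -64.25 (negative ⇒ clockwise traversal).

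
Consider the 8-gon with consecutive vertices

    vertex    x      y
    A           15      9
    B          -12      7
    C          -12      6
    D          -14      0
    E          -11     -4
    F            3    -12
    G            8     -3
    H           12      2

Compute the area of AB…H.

363

Apply the shoelace formula: 2A = Σ (x_i·y_{i+1} − x_{i+1}·y_i), indices taken mod 8.
Σ = (213) + (12) + (84) + (56) + (144) + (87) + (52) + (78) = 726
Area = |Σ|/2 = 363.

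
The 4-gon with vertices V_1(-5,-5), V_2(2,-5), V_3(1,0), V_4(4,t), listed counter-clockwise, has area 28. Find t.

6

Write out the shoelace sum; only the two edges meeting at V_4 involve t:
2·Area = [(1·t − 4·0) + (4·(-5) − (-5)·t)] + 40
       = 6·t + 20 = 56
⇒ t = 6.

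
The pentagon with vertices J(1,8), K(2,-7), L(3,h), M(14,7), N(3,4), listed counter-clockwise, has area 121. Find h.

Write out the shoelace sum; only the two edges meeting at L involve h:
2·Area = [(2·h − 3·(-7)) + (3·7 − 14·h)] + 32
       = -12·h + 74 = 242
⇒ h = -14.

-14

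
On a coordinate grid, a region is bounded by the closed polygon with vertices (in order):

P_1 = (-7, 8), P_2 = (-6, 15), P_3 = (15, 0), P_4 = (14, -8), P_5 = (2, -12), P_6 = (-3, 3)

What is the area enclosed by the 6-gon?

P_1→P_2: (-7)(15) − (-6)(8) = -57
P_2→P_3: (-6)(0) − (15)(15) = -225
P_3→P_4: (15)(-8) − (14)(0) = -120
P_4→P_5: (14)(-12) − (2)(-8) = -152
P_5→P_6: (2)(3) − (-3)(-12) = -30
P_6→P_1: (-3)(8) − (-7)(3) = -3
Σ = -587
Area = |Σ|/2 = 293.5.

293.5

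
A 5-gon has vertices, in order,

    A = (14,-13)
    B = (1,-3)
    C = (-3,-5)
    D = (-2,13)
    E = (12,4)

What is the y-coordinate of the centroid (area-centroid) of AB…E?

58/117

Apply the shoelace formula. First the cross-terms c_i = x_i·y_{i+1} − x_{i+1}·y_i:
  -29, -14, -49, -164, -212  ⇒  2A = -468, A = -234.
Then Σ (y_i + y_{i+1})·c_i = -696, so ȳ = -696 / (6·(-234)) = 58/117.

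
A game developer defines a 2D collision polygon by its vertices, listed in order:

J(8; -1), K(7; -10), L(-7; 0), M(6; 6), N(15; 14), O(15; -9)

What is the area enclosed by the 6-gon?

J→K: (8)(-10) − (7)(-1) = -73
K→L: (7)(0) − (-7)(-10) = -70
L→M: (-7)(6) − (6)(0) = -42
M→N: (6)(14) − (15)(6) = -6
N→O: (15)(-9) − (15)(14) = -345
O→J: (15)(-1) − (8)(-9) = 57
Σ = -479
Area = |Σ|/2 = 239.5.

239.5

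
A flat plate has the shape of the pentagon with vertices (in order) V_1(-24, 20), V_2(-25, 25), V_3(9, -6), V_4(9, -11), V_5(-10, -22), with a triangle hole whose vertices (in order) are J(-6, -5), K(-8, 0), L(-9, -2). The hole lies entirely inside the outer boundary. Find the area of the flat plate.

623.5

Outer boundary:
Apply Gauss's area formula: 2A = Σ (x_i·y_{i+1} − x_{i+1}·y_i), indices taken mod 5.
Σ = (-100) + (-75) + (-45) + (-308) + (-728) = -1256
Area = |Σ|/2 = 628.
Hole:
Apply the surveyor's formula: 2A = Σ (x_i·y_{i+1} − x_{i+1}·y_i), indices taken mod 3.
J→K: (-6)(0) − (-8)(-5) = -40
K→L: (-8)(-2) − (-9)(0) = 16
L→J: (-9)(-5) − (-6)(-2) = 33
Σ = 9
Area = |Σ|/2 = 4.5.
Net area = 628 − 4.5 = 623.5.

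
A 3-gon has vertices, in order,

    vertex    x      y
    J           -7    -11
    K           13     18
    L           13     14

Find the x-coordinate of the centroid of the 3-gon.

Apply the shoelace formula. First the cross-terms c_i = x_i·y_{i+1} − x_{i+1}·y_i:
  17, -52, -45  ⇒  2A = -80, A = -40.
Then Σ (x_i + x_{i+1})·c_i = -1520, so x̄ = -1520 / (6·(-40)) = 19/3.

19/3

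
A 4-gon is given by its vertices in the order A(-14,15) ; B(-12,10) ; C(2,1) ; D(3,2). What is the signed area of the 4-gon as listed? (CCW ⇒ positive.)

Apply the surveyor's formula: 2A = Σ (x_i·y_{i+1} − x_{i+1}·y_i), indices taken mod 4.
Σ = (40) + (-32) + (1) + (73) = 82
Signed area = Σ/2 = 41 (positive ⇒ counter-clockwise traversal).

41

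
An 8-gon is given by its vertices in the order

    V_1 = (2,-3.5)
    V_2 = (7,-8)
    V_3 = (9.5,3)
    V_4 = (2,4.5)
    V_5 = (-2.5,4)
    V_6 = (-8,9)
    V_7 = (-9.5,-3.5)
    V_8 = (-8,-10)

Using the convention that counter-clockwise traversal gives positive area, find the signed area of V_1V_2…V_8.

199.75

Apply the surveyor's formula: 2A = Σ (x_i·y_{i+1} − x_{i+1}·y_i), indices taken mod 8.
Σ = (8.5) + (97) + (36.75) + (19.25) + (9.5) + (113.5) + (67) + (48) = 399.5
Signed area = Σ/2 = 199.75 (positive ⇒ counter-clockwise traversal).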